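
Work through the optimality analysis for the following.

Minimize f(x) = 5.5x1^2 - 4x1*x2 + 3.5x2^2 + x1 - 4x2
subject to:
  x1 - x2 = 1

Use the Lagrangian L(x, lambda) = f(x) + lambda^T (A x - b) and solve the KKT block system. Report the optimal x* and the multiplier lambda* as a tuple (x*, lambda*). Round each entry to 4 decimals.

Form the Lagrangian:
  L(x, lambda) = (1/2) x^T Q x + c^T x + lambda^T (A x - b)
Stationarity (grad_x L = 0): Q x + c + A^T lambda = 0.
Primal feasibility: A x = b.

This gives the KKT block system:
  [ Q   A^T ] [ x     ]   [-c ]
  [ A    0  ] [ lambda ] = [ b ]

Solving the linear system:
  x*      = (0.6, -0.4)
  lambda* = (-9.2)
  f(x*)   = 5.7

x* = (0.6, -0.4), lambda* = (-9.2)


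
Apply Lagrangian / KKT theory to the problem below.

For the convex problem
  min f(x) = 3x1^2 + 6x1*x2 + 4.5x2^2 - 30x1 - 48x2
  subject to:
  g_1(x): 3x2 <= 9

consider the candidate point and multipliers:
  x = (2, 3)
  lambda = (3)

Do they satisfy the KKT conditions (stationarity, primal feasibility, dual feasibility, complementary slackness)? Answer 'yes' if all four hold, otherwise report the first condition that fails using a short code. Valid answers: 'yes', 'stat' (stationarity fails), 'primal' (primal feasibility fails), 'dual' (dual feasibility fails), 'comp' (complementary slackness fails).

Gradient of f: grad f(x) = Q x + c = (0, -9)
Constraint values g_i(x) = a_i^T x - b_i:
  g_1((2, 3)) = 0
Stationarity residual: grad f(x) + sum_i lambda_i a_i = (0, 0)
  -> stationarity OK
Primal feasibility (all g_i <= 0): OK
Dual feasibility (all lambda_i >= 0): OK
Complementary slackness (lambda_i * g_i(x) = 0 for all i): OK

Verdict: yes, KKT holds.

yes


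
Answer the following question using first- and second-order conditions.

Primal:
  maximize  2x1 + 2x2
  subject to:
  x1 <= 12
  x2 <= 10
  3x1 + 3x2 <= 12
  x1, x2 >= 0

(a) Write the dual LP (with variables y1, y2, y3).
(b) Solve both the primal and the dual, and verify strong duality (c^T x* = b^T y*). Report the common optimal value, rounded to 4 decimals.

The standard primal-dual pair for 'max c^T x s.t. A x <= b, x >= 0' is:
  Dual:  min b^T y  s.t.  A^T y >= c,  y >= 0.

So the dual LP is:
  minimize  12y1 + 10y2 + 12y3
  subject to:
    y1 + 3y3 >= 2
    y2 + 3y3 >= 2
    y1, y2, y3 >= 0

Solving the primal: x* = (4, 0).
  primal value c^T x* = 8.
Solving the dual: y* = (0, 0, 0.6667).
  dual value b^T y* = 8.
Strong duality: c^T x* = b^T y*. Confirmed.

8


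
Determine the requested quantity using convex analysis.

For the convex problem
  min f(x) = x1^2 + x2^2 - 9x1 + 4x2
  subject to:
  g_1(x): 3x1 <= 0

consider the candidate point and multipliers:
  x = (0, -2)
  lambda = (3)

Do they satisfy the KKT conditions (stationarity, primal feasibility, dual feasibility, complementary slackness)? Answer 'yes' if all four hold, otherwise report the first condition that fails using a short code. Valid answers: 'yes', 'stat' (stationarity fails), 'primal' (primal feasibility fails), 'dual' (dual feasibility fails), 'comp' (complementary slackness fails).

Gradient of f: grad f(x) = Q x + c = (-9, 0)
Constraint values g_i(x) = a_i^T x - b_i:
  g_1((0, -2)) = 0
Stationarity residual: grad f(x) + sum_i lambda_i a_i = (0, 0)
  -> stationarity OK
Primal feasibility (all g_i <= 0): OK
Dual feasibility (all lambda_i >= 0): OK
Complementary slackness (lambda_i * g_i(x) = 0 for all i): OK

Verdict: yes, KKT holds.

yes


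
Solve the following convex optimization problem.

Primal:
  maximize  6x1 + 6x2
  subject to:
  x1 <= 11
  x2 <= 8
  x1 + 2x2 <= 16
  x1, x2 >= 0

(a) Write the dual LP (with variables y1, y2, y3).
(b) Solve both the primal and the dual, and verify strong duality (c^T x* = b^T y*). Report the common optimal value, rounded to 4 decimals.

The standard primal-dual pair for 'max c^T x s.t. A x <= b, x >= 0' is:
  Dual:  min b^T y  s.t.  A^T y >= c,  y >= 0.

So the dual LP is:
  minimize  11y1 + 8y2 + 16y3
  subject to:
    y1 + y3 >= 6
    y2 + 2y3 >= 6
    y1, y2, y3 >= 0

Solving the primal: x* = (11, 2.5).
  primal value c^T x* = 81.
Solving the dual: y* = (3, 0, 3).
  dual value b^T y* = 81.
Strong duality: c^T x* = b^T y*. Confirmed.

81


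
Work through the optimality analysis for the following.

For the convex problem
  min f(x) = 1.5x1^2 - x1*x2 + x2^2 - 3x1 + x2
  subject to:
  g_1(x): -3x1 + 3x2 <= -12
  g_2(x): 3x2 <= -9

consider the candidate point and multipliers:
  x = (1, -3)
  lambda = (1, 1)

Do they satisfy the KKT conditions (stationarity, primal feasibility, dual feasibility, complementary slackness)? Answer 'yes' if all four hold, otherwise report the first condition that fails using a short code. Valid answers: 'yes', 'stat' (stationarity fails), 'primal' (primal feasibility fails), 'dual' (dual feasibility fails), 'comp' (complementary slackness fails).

Gradient of f: grad f(x) = Q x + c = (3, -6)
Constraint values g_i(x) = a_i^T x - b_i:
  g_1((1, -3)) = 0
  g_2((1, -3)) = 0
Stationarity residual: grad f(x) + sum_i lambda_i a_i = (0, 0)
  -> stationarity OK
Primal feasibility (all g_i <= 0): OK
Dual feasibility (all lambda_i >= 0): OK
Complementary slackness (lambda_i * g_i(x) = 0 for all i): OK

Verdict: yes, KKT holds.

yes


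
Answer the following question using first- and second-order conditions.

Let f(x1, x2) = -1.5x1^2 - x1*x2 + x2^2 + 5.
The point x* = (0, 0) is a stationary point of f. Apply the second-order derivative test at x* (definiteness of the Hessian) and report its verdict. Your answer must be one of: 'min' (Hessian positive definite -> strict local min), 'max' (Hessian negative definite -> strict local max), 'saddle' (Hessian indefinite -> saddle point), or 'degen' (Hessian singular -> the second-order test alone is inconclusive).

Compute the Hessian H = grad^2 f:
  H = [[-3, -1], [-1, 2]]
Verify stationarity: grad f(x*) = H x* + g = (0, 0).
Eigenvalues of H: -3.1926, 2.1926.
Eigenvalues have mixed signs, so H is indefinite -> x* is a saddle point.

saddle


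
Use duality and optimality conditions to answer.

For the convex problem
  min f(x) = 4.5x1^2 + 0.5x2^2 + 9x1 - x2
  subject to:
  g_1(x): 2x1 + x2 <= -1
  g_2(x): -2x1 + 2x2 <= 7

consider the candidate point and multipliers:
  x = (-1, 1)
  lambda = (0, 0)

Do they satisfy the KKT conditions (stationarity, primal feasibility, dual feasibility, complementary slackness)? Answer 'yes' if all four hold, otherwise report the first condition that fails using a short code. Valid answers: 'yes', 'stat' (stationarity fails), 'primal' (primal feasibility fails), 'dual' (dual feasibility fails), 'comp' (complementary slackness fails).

Gradient of f: grad f(x) = Q x + c = (0, 0)
Constraint values g_i(x) = a_i^T x - b_i:
  g_1((-1, 1)) = 0
  g_2((-1, 1)) = -3
Stationarity residual: grad f(x) + sum_i lambda_i a_i = (0, 0)
  -> stationarity OK
Primal feasibility (all g_i <= 0): OK
Dual feasibility (all lambda_i >= 0): OK
Complementary slackness (lambda_i * g_i(x) = 0 for all i): OK

Verdict: yes, KKT holds.

yes


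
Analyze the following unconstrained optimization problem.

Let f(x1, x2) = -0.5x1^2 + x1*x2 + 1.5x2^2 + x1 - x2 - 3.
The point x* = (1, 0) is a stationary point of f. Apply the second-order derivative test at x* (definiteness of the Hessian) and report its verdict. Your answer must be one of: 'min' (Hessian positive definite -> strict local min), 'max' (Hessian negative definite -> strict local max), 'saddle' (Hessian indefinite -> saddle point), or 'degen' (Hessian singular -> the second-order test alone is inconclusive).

Compute the Hessian H = grad^2 f:
  H = [[-1, 1], [1, 3]]
Verify stationarity: grad f(x*) = H x* + g = (0, 0).
Eigenvalues of H: -1.2361, 3.2361.
Eigenvalues have mixed signs, so H is indefinite -> x* is a saddle point.

saddle


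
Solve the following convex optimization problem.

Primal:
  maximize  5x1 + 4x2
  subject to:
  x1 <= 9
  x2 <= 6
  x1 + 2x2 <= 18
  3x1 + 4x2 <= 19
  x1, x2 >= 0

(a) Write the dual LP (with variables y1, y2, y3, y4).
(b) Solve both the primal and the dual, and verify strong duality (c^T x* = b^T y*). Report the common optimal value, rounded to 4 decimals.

The standard primal-dual pair for 'max c^T x s.t. A x <= b, x >= 0' is:
  Dual:  min b^T y  s.t.  A^T y >= c,  y >= 0.

So the dual LP is:
  minimize  9y1 + 6y2 + 18y3 + 19y4
  subject to:
    y1 + y3 + 3y4 >= 5
    y2 + 2y3 + 4y4 >= 4
    y1, y2, y3, y4 >= 0

Solving the primal: x* = (6.3333, 0).
  primal value c^T x* = 31.6667.
Solving the dual: y* = (0, 0, 0, 1.6667).
  dual value b^T y* = 31.6667.
Strong duality: c^T x* = b^T y*. Confirmed.

31.6667


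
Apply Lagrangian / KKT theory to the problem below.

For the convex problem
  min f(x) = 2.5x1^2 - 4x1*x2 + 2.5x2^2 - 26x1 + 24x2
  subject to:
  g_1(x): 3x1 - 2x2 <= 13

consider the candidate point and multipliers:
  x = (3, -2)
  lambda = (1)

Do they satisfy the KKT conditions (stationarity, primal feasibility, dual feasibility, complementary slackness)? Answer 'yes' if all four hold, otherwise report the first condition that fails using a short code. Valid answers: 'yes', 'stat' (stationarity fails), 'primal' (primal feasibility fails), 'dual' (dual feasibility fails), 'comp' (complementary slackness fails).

Gradient of f: grad f(x) = Q x + c = (-3, 2)
Constraint values g_i(x) = a_i^T x - b_i:
  g_1((3, -2)) = 0
Stationarity residual: grad f(x) + sum_i lambda_i a_i = (0, 0)
  -> stationarity OK
Primal feasibility (all g_i <= 0): OK
Dual feasibility (all lambda_i >= 0): OK
Complementary slackness (lambda_i * g_i(x) = 0 for all i): OK

Verdict: yes, KKT holds.

yes


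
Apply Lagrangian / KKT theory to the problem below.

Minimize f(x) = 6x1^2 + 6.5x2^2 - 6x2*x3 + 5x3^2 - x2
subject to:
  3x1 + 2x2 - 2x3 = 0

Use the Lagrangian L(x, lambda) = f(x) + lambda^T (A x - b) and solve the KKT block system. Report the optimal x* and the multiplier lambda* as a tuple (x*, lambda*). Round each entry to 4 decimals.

Form the Lagrangian:
  L(x, lambda) = (1/2) x^T Q x + c^T x + lambda^T (A x - b)
Stationarity (grad_x L = 0): Q x + c + A^T lambda = 0.
Primal feasibility: A x = b.

This gives the KKT block system:
  [ Q   A^T ] [ x     ]   [-c ]
  [ A    0  ] [ lambda ] = [ b ]

Solving the linear system:
  x*      = (-0.0175, 0.1004, 0.0742)
  lambda* = (0.0699)
  f(x*)   = -0.0502

x* = (-0.0175, 0.1004, 0.0742), lambda* = (0.0699)


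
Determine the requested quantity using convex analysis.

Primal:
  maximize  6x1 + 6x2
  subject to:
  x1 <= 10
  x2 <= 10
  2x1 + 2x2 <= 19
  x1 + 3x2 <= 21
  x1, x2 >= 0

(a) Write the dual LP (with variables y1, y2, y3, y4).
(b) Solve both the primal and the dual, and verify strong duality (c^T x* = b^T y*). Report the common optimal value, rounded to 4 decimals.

The standard primal-dual pair for 'max c^T x s.t. A x <= b, x >= 0' is:
  Dual:  min b^T y  s.t.  A^T y >= c,  y >= 0.

So the dual LP is:
  minimize  10y1 + 10y2 + 19y3 + 21y4
  subject to:
    y1 + 2y3 + y4 >= 6
    y2 + 2y3 + 3y4 >= 6
    y1, y2, y3, y4 >= 0

Solving the primal: x* = (9.5, 0).
  primal value c^T x* = 57.
Solving the dual: y* = (0, 0, 3, 0).
  dual value b^T y* = 57.
Strong duality: c^T x* = b^T y*. Confirmed.

57


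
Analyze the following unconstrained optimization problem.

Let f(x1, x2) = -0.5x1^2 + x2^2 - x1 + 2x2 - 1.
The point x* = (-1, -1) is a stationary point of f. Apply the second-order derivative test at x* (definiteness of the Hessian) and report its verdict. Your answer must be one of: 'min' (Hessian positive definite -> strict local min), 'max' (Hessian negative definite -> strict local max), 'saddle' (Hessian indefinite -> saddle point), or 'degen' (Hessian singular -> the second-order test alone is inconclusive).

Compute the Hessian H = grad^2 f:
  H = [[-1, 0], [0, 2]]
Verify stationarity: grad f(x*) = H x* + g = (0, 0).
Eigenvalues of H: -1, 2.
Eigenvalues have mixed signs, so H is indefinite -> x* is a saddle point.

saddle


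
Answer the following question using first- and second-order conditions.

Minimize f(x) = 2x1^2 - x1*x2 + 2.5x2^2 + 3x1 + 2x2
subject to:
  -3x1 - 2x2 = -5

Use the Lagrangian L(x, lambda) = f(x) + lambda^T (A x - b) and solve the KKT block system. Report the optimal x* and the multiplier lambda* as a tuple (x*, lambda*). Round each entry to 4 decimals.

Form the Lagrangian:
  L(x, lambda) = (1/2) x^T Q x + c^T x + lambda^T (A x - b)
Stationarity (grad_x L = 0): Q x + c + A^T lambda = 0.
Primal feasibility: A x = b.

This gives the KKT block system:
  [ Q   A^T ] [ x     ]   [-c ]
  [ A    0  ] [ lambda ] = [ b ]

Solving the linear system:
  x*      = (1.1644, 0.7534)
  lambda* = (2.3014)
  f(x*)   = 8.2534

x* = (1.1644, 0.7534), lambda* = (2.3014)


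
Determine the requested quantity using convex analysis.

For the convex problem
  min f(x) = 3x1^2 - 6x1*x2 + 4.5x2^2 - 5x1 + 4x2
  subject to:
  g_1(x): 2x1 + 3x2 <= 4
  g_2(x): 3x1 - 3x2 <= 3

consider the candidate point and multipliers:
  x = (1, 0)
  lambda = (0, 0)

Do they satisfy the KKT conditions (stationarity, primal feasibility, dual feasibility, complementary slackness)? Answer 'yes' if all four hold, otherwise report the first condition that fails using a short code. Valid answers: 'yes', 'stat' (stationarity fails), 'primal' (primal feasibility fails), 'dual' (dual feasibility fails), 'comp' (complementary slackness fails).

Gradient of f: grad f(x) = Q x + c = (1, -2)
Constraint values g_i(x) = a_i^T x - b_i:
  g_1((1, 0)) = -2
  g_2((1, 0)) = 0
Stationarity residual: grad f(x) + sum_i lambda_i a_i = (1, -2)
  -> stationarity FAILS
Primal feasibility (all g_i <= 0): OK
Dual feasibility (all lambda_i >= 0): OK
Complementary slackness (lambda_i * g_i(x) = 0 for all i): OK

Verdict: the first failing condition is stationarity -> stat.

stat


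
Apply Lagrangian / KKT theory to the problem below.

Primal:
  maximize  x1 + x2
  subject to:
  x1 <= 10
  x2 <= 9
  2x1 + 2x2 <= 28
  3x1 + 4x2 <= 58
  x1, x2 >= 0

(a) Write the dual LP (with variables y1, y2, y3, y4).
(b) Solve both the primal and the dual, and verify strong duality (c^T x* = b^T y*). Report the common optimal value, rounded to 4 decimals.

The standard primal-dual pair for 'max c^T x s.t. A x <= b, x >= 0' is:
  Dual:  min b^T y  s.t.  A^T y >= c,  y >= 0.

So the dual LP is:
  minimize  10y1 + 9y2 + 28y3 + 58y4
  subject to:
    y1 + 2y3 + 3y4 >= 1
    y2 + 2y3 + 4y4 >= 1
    y1, y2, y3, y4 >= 0

Solving the primal: x* = (10, 4).
  primal value c^T x* = 14.
Solving the dual: y* = (0, 0, 0.5, 0).
  dual value b^T y* = 14.
Strong duality: c^T x* = b^T y*. Confirmed.

14


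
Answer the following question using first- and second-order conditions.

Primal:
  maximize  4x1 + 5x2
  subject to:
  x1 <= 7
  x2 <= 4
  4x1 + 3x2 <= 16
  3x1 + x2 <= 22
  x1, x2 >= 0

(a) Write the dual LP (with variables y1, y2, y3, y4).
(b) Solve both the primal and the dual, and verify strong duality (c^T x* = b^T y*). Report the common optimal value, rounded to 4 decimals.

The standard primal-dual pair for 'max c^T x s.t. A x <= b, x >= 0' is:
  Dual:  min b^T y  s.t.  A^T y >= c,  y >= 0.

So the dual LP is:
  minimize  7y1 + 4y2 + 16y3 + 22y4
  subject to:
    y1 + 4y3 + 3y4 >= 4
    y2 + 3y3 + y4 >= 5
    y1, y2, y3, y4 >= 0

Solving the primal: x* = (1, 4).
  primal value c^T x* = 24.
Solving the dual: y* = (0, 2, 1, 0).
  dual value b^T y* = 24.
Strong duality: c^T x* = b^T y*. Confirmed.

24


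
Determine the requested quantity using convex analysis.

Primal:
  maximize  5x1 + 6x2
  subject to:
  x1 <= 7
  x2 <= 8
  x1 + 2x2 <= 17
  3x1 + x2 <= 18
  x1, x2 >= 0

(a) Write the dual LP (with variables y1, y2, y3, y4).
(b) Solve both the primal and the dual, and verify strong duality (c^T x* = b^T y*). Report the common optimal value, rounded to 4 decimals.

The standard primal-dual pair for 'max c^T x s.t. A x <= b, x >= 0' is:
  Dual:  min b^T y  s.t.  A^T y >= c,  y >= 0.

So the dual LP is:
  minimize  7y1 + 8y2 + 17y3 + 18y4
  subject to:
    y1 + y3 + 3y4 >= 5
    y2 + 2y3 + y4 >= 6
    y1, y2, y3, y4 >= 0

Solving the primal: x* = (3.8, 6.6).
  primal value c^T x* = 58.6.
Solving the dual: y* = (0, 0, 2.6, 0.8).
  dual value b^T y* = 58.6.
Strong duality: c^T x* = b^T y*. Confirmed.

58.6


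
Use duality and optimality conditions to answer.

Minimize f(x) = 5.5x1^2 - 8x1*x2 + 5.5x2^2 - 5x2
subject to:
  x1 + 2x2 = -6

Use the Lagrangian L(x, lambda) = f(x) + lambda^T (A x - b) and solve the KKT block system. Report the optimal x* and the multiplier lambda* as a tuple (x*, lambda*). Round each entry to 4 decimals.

Form the Lagrangian:
  L(x, lambda) = (1/2) x^T Q x + c^T x + lambda^T (A x - b)
Stationarity (grad_x L = 0): Q x + c + A^T lambda = 0.
Primal feasibility: A x = b.

This gives the KKT block system:
  [ Q   A^T ] [ x     ]   [-c ]
  [ A    0  ] [ lambda ] = [ b ]

Solving the linear system:
  x*      = (-1.977, -2.0115)
  lambda* = (5.6552)
  f(x*)   = 21.9943

x* = (-1.977, -2.0115), lambda* = (5.6552)


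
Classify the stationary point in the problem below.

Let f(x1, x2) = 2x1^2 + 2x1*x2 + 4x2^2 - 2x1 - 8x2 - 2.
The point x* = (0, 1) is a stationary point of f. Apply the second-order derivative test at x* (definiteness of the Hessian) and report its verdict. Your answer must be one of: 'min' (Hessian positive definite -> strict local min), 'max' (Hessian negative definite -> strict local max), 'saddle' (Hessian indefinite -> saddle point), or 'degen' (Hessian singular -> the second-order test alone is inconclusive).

Compute the Hessian H = grad^2 f:
  H = [[4, 2], [2, 8]]
Verify stationarity: grad f(x*) = H x* + g = (0, 0).
Eigenvalues of H: 3.1716, 8.8284.
Both eigenvalues > 0, so H is positive definite -> x* is a strict local min.

min


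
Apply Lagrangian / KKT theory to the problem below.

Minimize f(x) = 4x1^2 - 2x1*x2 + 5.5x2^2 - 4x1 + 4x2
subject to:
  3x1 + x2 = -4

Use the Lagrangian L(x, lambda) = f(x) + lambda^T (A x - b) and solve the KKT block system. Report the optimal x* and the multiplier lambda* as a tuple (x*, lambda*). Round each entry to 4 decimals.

Form the Lagrangian:
  L(x, lambda) = (1/2) x^T Q x + c^T x + lambda^T (A x - b)
Stationarity (grad_x L = 0): Q x + c + A^T lambda = 0.
Primal feasibility: A x = b.

This gives the KKT block system:
  [ Q   A^T ] [ x     ]   [-c ]
  [ A    0  ] [ lambda ] = [ b ]

Solving the linear system:
  x*      = (-1.042, -0.8739)
  lambda* = (3.5294)
  f(x*)   = 7.395

x* = (-1.042, -0.8739), lambda* = (3.5294)


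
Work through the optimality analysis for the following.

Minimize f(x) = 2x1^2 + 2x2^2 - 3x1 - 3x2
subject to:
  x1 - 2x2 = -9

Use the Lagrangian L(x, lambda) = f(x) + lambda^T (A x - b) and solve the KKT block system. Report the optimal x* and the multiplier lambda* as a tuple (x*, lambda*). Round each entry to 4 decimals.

Form the Lagrangian:
  L(x, lambda) = (1/2) x^T Q x + c^T x + lambda^T (A x - b)
Stationarity (grad_x L = 0): Q x + c + A^T lambda = 0.
Primal feasibility: A x = b.

This gives the KKT block system:
  [ Q   A^T ] [ x     ]   [-c ]
  [ A    0  ] [ lambda ] = [ b ]

Solving the linear system:
  x*      = (-0.9, 4.05)
  lambda* = (6.6)
  f(x*)   = 24.975

x* = (-0.9, 4.05), lambda* = (6.6)


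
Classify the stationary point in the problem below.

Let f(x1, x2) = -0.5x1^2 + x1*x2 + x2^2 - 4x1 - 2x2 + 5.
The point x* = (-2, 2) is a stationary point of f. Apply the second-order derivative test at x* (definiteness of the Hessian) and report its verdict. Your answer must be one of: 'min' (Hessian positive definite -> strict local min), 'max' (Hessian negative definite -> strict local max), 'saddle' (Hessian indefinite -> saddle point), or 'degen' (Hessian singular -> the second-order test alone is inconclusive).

Compute the Hessian H = grad^2 f:
  H = [[-1, 1], [1, 2]]
Verify stationarity: grad f(x*) = H x* + g = (0, 0).
Eigenvalues of H: -1.3028, 2.3028.
Eigenvalues have mixed signs, so H is indefinite -> x* is a saddle point.

saddle


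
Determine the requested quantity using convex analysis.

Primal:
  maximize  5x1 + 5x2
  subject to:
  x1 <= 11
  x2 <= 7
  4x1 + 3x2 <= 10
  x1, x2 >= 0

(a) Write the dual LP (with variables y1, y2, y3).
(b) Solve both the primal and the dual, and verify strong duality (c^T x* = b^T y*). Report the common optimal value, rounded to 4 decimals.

The standard primal-dual pair for 'max c^T x s.t. A x <= b, x >= 0' is:
  Dual:  min b^T y  s.t.  A^T y >= c,  y >= 0.

So the dual LP is:
  minimize  11y1 + 7y2 + 10y3
  subject to:
    y1 + 4y3 >= 5
    y2 + 3y3 >= 5
    y1, y2, y3 >= 0

Solving the primal: x* = (0, 3.3333).
  primal value c^T x* = 16.6667.
Solving the dual: y* = (0, 0, 1.6667).
  dual value b^T y* = 16.6667.
Strong duality: c^T x* = b^T y*. Confirmed.

16.6667


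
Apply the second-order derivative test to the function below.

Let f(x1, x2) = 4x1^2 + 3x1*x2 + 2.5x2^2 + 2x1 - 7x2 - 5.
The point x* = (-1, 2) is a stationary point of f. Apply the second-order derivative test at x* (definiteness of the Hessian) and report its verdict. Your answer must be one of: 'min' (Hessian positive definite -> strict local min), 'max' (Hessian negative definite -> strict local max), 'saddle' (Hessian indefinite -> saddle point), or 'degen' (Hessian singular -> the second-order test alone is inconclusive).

Compute the Hessian H = grad^2 f:
  H = [[8, 3], [3, 5]]
Verify stationarity: grad f(x*) = H x* + g = (0, 0).
Eigenvalues of H: 3.1459, 9.8541.
Both eigenvalues > 0, so H is positive definite -> x* is a strict local min.

min


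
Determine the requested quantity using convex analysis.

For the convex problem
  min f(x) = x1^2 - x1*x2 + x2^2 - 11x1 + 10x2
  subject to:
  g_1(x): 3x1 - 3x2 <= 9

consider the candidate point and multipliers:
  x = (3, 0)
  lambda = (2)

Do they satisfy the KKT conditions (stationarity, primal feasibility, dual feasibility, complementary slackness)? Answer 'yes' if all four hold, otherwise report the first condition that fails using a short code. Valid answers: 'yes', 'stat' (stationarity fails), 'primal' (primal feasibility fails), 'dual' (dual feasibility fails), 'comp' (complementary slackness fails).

Gradient of f: grad f(x) = Q x + c = (-5, 7)
Constraint values g_i(x) = a_i^T x - b_i:
  g_1((3, 0)) = 0
Stationarity residual: grad f(x) + sum_i lambda_i a_i = (1, 1)
  -> stationarity FAILS
Primal feasibility (all g_i <= 0): OK
Dual feasibility (all lambda_i >= 0): OK
Complementary slackness (lambda_i * g_i(x) = 0 for all i): OK

Verdict: the first failing condition is stationarity -> stat.

stat


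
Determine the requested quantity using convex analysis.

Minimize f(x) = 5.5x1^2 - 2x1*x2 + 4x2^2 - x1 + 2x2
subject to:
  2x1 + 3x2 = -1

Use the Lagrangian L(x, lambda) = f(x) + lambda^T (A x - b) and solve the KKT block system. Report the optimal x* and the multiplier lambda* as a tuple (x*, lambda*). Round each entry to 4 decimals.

Form the Lagrangian:
  L(x, lambda) = (1/2) x^T Q x + c^T x + lambda^T (A x - b)
Stationarity (grad_x L = 0): Q x + c + A^T lambda = 0.
Primal feasibility: A x = b.

This gives the KKT block system:
  [ Q   A^T ] [ x     ]   [-c ]
  [ A    0  ] [ lambda ] = [ b ]

Solving the linear system:
  x*      = (-0.0065, -0.329)
  lambda* = (0.2065)
  f(x*)   = -0.2226

x* = (-0.0065, -0.329), lambda* = (0.2065)


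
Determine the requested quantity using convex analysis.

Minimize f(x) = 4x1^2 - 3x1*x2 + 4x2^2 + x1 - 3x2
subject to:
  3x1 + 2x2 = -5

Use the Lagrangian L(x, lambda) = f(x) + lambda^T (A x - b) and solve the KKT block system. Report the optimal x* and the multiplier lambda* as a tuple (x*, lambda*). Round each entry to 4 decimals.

Form the Lagrangian:
  L(x, lambda) = (1/2) x^T Q x + c^T x + lambda^T (A x - b)
Stationarity (grad_x L = 0): Q x + c + A^T lambda = 0.
Primal feasibility: A x = b.

This gives the KKT block system:
  [ Q   A^T ] [ x     ]   [-c ]
  [ A    0  ] [ lambda ] = [ b ]

Solving the linear system:
  x*      = (-1.2286, -0.6571)
  lambda* = (2.2857)
  f(x*)   = 6.0857

x* = (-1.2286, -0.6571), lambda* = (2.2857)


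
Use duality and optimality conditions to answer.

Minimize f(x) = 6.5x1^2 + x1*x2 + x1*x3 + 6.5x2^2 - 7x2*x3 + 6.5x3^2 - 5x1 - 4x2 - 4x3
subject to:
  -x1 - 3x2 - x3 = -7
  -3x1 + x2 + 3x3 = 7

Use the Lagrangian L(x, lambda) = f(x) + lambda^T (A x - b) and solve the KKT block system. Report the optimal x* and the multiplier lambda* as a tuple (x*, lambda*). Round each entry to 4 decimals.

Form the Lagrangian:
  L(x, lambda) = (1/2) x^T Q x + c^T x + lambda^T (A x - b)
Stationarity (grad_x L = 0): Q x + c + A^T lambda = 0.
Primal feasibility: A x = b.

This gives the KKT block system:
  [ Q   A^T ] [ x     ]   [-c ]
  [ A    0  ] [ lambda ] = [ b ]

Solving the linear system:
  x*      = (-0.032, 1.774, 1.71)
  lambda* = (1.9247, -1.2854)
  f(x*)   = 4.347

x* = (-0.032, 1.774, 1.71), lambda* = (1.9247, -1.2854)


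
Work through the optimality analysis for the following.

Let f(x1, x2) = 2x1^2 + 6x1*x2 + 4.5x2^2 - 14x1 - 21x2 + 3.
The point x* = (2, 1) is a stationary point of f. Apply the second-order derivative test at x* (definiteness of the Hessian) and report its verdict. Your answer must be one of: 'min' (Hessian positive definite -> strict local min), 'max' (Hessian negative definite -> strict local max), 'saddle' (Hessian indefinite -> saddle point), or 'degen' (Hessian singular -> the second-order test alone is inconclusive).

Compute the Hessian H = grad^2 f:
  H = [[4, 6], [6, 9]]
Verify stationarity: grad f(x*) = H x* + g = (0, 0).
Eigenvalues of H: 0, 13.
H has a zero eigenvalue (singular; positive semidefinite but not definite), so H is neither positive definite, negative definite, nor indefinite. The second-order test alone is inconclusive -> degen.
(Indeed, f is constant along the null direction of H through x*, so x* is not a strict local extremum.)

degen


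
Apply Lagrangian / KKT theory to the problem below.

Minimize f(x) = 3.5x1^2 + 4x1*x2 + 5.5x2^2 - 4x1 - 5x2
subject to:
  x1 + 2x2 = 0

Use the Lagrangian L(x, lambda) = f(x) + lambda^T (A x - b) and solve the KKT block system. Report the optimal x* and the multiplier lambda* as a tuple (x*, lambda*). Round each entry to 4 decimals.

Form the Lagrangian:
  L(x, lambda) = (1/2) x^T Q x + c^T x + lambda^T (A x - b)
Stationarity (grad_x L = 0): Q x + c + A^T lambda = 0.
Primal feasibility: A x = b.

This gives the KKT block system:
  [ Q   A^T ] [ x     ]   [-c ]
  [ A    0  ] [ lambda ] = [ b ]

Solving the linear system:
  x*      = (0.2609, -0.1304)
  lambda* = (2.6957)
  f(x*)   = -0.1957

x* = (0.2609, -0.1304), lambda* = (2.6957)


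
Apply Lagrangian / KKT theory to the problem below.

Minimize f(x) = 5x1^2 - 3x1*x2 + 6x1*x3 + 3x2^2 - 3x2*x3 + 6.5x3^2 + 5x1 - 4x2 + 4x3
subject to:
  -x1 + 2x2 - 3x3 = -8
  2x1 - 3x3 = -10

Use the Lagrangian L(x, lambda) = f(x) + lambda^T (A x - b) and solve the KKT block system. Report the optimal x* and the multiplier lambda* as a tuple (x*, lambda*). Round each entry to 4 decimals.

Form the Lagrangian:
  L(x, lambda) = (1/2) x^T Q x + c^T x + lambda^T (A x - b)
Stationarity (grad_x L = 0): Q x + c + A^T lambda = 0.
Primal feasibility: A x = b.

This gives the KKT block system:
  [ Q   A^T ] [ x     ]   [-c ]
  [ A    0  ] [ lambda ] = [ b ]

Solving the linear system:
  x*      = (-1.7756, -1.6633, 2.1496)
  lambda* = (7.5511, 1.2095)
  f(x*)   = 39.4389

x* = (-1.7756, -1.6633, 2.1496), lambda* = (7.5511, 1.2095)


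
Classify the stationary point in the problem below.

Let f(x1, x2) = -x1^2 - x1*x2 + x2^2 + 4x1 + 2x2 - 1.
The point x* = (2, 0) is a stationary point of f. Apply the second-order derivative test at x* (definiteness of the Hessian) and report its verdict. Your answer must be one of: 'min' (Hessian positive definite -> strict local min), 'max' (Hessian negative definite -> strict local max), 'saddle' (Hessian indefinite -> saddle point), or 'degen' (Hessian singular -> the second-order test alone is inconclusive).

Compute the Hessian H = grad^2 f:
  H = [[-2, -1], [-1, 2]]
Verify stationarity: grad f(x*) = H x* + g = (0, 0).
Eigenvalues of H: -2.2361, 2.2361.
Eigenvalues have mixed signs, so H is indefinite -> x* is a saddle point.

saddle


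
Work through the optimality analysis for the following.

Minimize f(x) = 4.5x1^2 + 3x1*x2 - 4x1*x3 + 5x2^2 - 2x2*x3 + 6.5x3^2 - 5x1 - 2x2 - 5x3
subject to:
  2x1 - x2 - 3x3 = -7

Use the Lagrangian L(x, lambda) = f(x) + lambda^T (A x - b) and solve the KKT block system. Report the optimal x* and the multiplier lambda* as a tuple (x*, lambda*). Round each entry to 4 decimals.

Form the Lagrangian:
  L(x, lambda) = (1/2) x^T Q x + c^T x + lambda^T (A x - b)
Stationarity (grad_x L = 0): Q x + c + A^T lambda = 0.
Primal feasibility: A x = b.

This gives the KKT block system:
  [ Q   A^T ] [ x     ]   [-c ]
  [ A    0  ] [ lambda ] = [ b ]

Solving the linear system:
  x*      = (-0.2845, 1.1851, 1.7486)
  lambda* = (5.5)
  f(x*)   = 14.4047

x* = (-0.2845, 1.1851, 1.7486), lambda* = (5.5)


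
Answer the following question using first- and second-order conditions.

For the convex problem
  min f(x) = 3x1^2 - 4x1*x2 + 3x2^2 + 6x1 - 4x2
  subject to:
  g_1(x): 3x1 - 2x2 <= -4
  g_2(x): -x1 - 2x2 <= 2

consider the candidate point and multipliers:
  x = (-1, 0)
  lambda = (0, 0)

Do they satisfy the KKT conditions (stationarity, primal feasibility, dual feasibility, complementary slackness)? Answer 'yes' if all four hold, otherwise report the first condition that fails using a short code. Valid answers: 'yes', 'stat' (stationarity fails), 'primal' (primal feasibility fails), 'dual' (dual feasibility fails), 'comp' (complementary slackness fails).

Gradient of f: grad f(x) = Q x + c = (0, 0)
Constraint values g_i(x) = a_i^T x - b_i:
  g_1((-1, 0)) = 1
  g_2((-1, 0)) = -1
Stationarity residual: grad f(x) + sum_i lambda_i a_i = (0, 0)
  -> stationarity OK
Primal feasibility (all g_i <= 0): FAILS
Dual feasibility (all lambda_i >= 0): OK
Complementary slackness (lambda_i * g_i(x) = 0 for all i): OK

Verdict: the first failing condition is primal_feasibility -> primal.

primal


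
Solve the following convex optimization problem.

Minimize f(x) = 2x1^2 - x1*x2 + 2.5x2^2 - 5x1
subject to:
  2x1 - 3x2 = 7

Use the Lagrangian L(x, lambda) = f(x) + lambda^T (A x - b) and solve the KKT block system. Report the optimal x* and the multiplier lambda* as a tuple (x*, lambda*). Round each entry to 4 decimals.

Form the Lagrangian:
  L(x, lambda) = (1/2) x^T Q x + c^T x + lambda^T (A x - b)
Stationarity (grad_x L = 0): Q x + c + A^T lambda = 0.
Primal feasibility: A x = b.

This gives the KKT block system:
  [ Q   A^T ] [ x     ]   [-c ]
  [ A    0  ] [ lambda ] = [ b ]

Solving the linear system:
  x*      = (2.1364, -0.9091)
  lambda* = (-2.2273)
  f(x*)   = 2.4545

x* = (2.1364, -0.9091), lambda* = (-2.2273)


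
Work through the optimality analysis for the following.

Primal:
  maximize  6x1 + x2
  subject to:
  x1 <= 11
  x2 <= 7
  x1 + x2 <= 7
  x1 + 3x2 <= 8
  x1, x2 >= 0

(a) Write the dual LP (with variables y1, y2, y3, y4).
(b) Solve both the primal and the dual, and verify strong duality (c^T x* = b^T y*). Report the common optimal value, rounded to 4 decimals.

The standard primal-dual pair for 'max c^T x s.t. A x <= b, x >= 0' is:
  Dual:  min b^T y  s.t.  A^T y >= c,  y >= 0.

So the dual LP is:
  minimize  11y1 + 7y2 + 7y3 + 8y4
  subject to:
    y1 + y3 + y4 >= 6
    y2 + y3 + 3y4 >= 1
    y1, y2, y3, y4 >= 0

Solving the primal: x* = (7, 0).
  primal value c^T x* = 42.
Solving the dual: y* = (0, 0, 6, 0).
  dual value b^T y* = 42.
Strong duality: c^T x* = b^T y*. Confirmed.

42


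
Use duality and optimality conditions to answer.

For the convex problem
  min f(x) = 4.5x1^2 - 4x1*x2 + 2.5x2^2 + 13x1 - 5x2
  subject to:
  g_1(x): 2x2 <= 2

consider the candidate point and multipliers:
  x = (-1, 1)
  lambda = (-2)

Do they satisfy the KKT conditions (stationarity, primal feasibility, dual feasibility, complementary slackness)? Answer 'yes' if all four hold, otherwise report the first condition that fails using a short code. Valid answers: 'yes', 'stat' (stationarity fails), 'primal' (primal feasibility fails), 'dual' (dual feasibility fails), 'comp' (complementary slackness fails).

Gradient of f: grad f(x) = Q x + c = (0, 4)
Constraint values g_i(x) = a_i^T x - b_i:
  g_1((-1, 1)) = 0
Stationarity residual: grad f(x) + sum_i lambda_i a_i = (0, 0)
  -> stationarity OK
Primal feasibility (all g_i <= 0): OK
Dual feasibility (all lambda_i >= 0): FAILS
Complementary slackness (lambda_i * g_i(x) = 0 for all i): OK

Verdict: the first failing condition is dual_feasibility -> dual.

dual


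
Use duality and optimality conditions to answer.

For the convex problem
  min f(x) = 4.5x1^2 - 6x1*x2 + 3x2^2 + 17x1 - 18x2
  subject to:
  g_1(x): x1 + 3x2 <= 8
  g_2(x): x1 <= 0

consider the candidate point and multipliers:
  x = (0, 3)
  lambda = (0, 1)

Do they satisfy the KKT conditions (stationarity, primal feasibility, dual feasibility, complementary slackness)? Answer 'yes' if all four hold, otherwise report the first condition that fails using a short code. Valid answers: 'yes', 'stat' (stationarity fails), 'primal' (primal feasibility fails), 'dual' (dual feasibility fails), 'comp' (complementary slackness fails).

Gradient of f: grad f(x) = Q x + c = (-1, 0)
Constraint values g_i(x) = a_i^T x - b_i:
  g_1((0, 3)) = 1
  g_2((0, 3)) = 0
Stationarity residual: grad f(x) + sum_i lambda_i a_i = (0, 0)
  -> stationarity OK
Primal feasibility (all g_i <= 0): FAILS
Dual feasibility (all lambda_i >= 0): OK
Complementary slackness (lambda_i * g_i(x) = 0 for all i): OK

Verdict: the first failing condition is primal_feasibility -> primal.

primal


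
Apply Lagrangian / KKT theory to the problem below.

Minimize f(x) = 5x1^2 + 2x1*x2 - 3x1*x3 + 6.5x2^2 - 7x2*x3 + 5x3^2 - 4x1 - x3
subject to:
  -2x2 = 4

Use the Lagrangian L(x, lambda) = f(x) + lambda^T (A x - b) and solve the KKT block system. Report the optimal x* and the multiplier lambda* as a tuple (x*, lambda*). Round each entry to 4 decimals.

Form the Lagrangian:
  L(x, lambda) = (1/2) x^T Q x + c^T x + lambda^T (A x - b)
Stationarity (grad_x L = 0): Q x + c + A^T lambda = 0.
Primal feasibility: A x = b.

This gives the KKT block system:
  [ Q   A^T ] [ x     ]   [-c ]
  [ A    0  ] [ lambda ] = [ b ]

Solving the linear system:
  x*      = (0.4505, -2, -1.1648)
  lambda* = (-8.4725)
  f(x*)   = 16.6264

x* = (0.4505, -2, -1.1648), lambda* = (-8.4725)


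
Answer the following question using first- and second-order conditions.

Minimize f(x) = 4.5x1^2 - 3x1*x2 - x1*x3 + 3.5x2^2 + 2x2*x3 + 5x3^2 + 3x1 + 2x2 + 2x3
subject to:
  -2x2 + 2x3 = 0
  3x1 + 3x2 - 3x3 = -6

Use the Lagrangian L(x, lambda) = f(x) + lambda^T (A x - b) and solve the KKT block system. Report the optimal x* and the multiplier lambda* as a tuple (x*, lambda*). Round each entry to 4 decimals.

Form the Lagrangian:
  L(x, lambda) = (1/2) x^T Q x + c^T x + lambda^T (A x - b)
Stationarity (grad_x L = 0): Q x + c + A^T lambda = 0.
Primal feasibility: A x = b.

This gives the KKT block system:
  [ Q   A^T ] [ x     ]   [-c ]
  [ A    0  ] [ lambda ] = [ b ]

Solving the linear system:
  x*      = (-2, -0.5714, -0.5714)
  lambda* = (7.7857, 4.2381)
  f(x*)   = 8.5714

x* = (-2, -0.5714, -0.5714), lambda* = (7.7857, 4.2381)


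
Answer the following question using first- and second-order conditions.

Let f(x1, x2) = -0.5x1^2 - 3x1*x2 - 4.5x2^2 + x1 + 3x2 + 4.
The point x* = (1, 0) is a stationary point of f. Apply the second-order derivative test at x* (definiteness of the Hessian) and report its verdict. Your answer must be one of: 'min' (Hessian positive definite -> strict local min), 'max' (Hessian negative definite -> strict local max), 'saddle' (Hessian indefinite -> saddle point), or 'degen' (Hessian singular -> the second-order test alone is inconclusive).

Compute the Hessian H = grad^2 f:
  H = [[-1, -3], [-3, -9]]
Verify stationarity: grad f(x*) = H x* + g = (0, 0).
Eigenvalues of H: -10, 0.
H has a zero eigenvalue (singular; negative semidefinite but not definite), so H is neither positive definite, negative definite, nor indefinite. The second-order test alone is inconclusive -> degen.
(Indeed, f is constant along the null direction of H through x*, so x* is not a strict local extremum.)

degen


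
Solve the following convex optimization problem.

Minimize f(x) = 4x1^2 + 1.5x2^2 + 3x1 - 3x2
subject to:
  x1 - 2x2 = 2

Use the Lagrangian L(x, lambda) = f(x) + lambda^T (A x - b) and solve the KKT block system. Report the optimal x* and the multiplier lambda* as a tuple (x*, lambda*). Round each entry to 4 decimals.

Form the Lagrangian:
  L(x, lambda) = (1/2) x^T Q x + c^T x + lambda^T (A x - b)
Stationarity (grad_x L = 0): Q x + c + A^T lambda = 0.
Primal feasibility: A x = b.

This gives the KKT block system:
  [ Q   A^T ] [ x     ]   [-c ]
  [ A    0  ] [ lambda ] = [ b ]

Solving the linear system:
  x*      = (0, -1)
  lambda* = (-3)
  f(x*)   = 4.5

x* = (0, -1), lambda* = (-3)


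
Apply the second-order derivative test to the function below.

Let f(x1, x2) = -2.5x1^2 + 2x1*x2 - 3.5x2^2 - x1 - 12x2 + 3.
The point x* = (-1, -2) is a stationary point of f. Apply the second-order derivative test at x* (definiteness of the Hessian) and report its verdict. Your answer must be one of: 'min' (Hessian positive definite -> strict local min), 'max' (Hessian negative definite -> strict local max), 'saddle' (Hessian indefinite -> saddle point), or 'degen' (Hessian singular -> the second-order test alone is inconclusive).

Compute the Hessian H = grad^2 f:
  H = [[-5, 2], [2, -7]]
Verify stationarity: grad f(x*) = H x* + g = (0, 0).
Eigenvalues of H: -8.2361, -3.7639.
Both eigenvalues < 0, so H is negative definite -> x* is a strict local max.

max


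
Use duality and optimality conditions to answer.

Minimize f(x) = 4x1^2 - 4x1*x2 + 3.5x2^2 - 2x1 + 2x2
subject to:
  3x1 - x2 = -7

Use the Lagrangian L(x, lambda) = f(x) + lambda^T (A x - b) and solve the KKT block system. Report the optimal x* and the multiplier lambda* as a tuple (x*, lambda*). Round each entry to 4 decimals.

Form the Lagrangian:
  L(x, lambda) = (1/2) x^T Q x + c^T x + lambda^T (A x - b)
Stationarity (grad_x L = 0): Q x + c + A^T lambda = 0.
Primal feasibility: A x = b.

This gives the KKT block system:
  [ Q   A^T ] [ x     ]   [-c ]
  [ A    0  ] [ lambda ] = [ b ]

Solving the linear system:
  x*      = (-2.617, -0.8511)
  lambda* = (6.5106)
  f(x*)   = 24.5532

x* = (-2.617, -0.8511), lambda* = (6.5106)


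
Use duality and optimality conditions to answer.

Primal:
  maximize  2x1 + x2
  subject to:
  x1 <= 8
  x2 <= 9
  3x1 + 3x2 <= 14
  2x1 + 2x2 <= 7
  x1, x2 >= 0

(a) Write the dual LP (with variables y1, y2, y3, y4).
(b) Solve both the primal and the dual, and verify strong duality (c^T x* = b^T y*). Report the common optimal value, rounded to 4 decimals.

The standard primal-dual pair for 'max c^T x s.t. A x <= b, x >= 0' is:
  Dual:  min b^T y  s.t.  A^T y >= c,  y >= 0.

So the dual LP is:
  minimize  8y1 + 9y2 + 14y3 + 7y4
  subject to:
    y1 + 3y3 + 2y4 >= 2
    y2 + 3y3 + 2y4 >= 1
    y1, y2, y3, y4 >= 0

Solving the primal: x* = (3.5, 0).
  primal value c^T x* = 7.
Solving the dual: y* = (0, 0, 0, 1).
  dual value b^T y* = 7.
Strong duality: c^T x* = b^T y*. Confirmed.

7


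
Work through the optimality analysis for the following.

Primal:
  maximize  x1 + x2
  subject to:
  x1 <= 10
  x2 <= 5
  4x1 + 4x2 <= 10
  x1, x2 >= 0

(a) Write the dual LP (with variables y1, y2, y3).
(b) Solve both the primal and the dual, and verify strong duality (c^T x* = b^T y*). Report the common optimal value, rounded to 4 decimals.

The standard primal-dual pair for 'max c^T x s.t. A x <= b, x >= 0' is:
  Dual:  min b^T y  s.t.  A^T y >= c,  y >= 0.

So the dual LP is:
  minimize  10y1 + 5y2 + 10y3
  subject to:
    y1 + 4y3 >= 1
    y2 + 4y3 >= 1
    y1, y2, y3 >= 0

Solving the primal: x* = (2.5, 0).
  primal value c^T x* = 2.5.
Solving the dual: y* = (0, 0, 0.25).
  dual value b^T y* = 2.5.
Strong duality: c^T x* = b^T y*. Confirmed.

2.5


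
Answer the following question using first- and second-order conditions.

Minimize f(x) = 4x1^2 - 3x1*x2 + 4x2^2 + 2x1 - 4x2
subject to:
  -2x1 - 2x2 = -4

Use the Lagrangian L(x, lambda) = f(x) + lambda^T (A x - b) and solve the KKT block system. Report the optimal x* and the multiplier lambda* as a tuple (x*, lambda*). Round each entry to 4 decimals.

Form the Lagrangian:
  L(x, lambda) = (1/2) x^T Q x + c^T x + lambda^T (A x - b)
Stationarity (grad_x L = 0): Q x + c + A^T lambda = 0.
Primal feasibility: A x = b.

This gives the KKT block system:
  [ Q   A^T ] [ x     ]   [-c ]
  [ A    0  ] [ lambda ] = [ b ]

Solving the linear system:
  x*      = (0.7273, 1.2727)
  lambda* = (2)
  f(x*)   = 2.1818

x* = (0.7273, 1.2727), lambda* = (2)
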